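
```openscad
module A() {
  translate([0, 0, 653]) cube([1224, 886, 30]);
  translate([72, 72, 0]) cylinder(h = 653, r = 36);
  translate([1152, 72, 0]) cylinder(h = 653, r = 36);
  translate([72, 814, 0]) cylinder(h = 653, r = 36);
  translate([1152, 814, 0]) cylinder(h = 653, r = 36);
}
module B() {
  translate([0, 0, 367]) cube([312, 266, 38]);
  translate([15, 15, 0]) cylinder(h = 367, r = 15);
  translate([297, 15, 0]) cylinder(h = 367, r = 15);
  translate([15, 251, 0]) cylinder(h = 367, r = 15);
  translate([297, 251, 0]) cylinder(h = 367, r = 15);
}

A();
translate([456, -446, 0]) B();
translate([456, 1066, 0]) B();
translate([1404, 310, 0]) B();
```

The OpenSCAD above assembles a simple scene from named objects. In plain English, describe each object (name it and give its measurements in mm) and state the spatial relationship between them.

A is a table: top 1224 mm (x) × 886 mm (y), 30 mm thick, upper face at z = 683 mm, on four round legs of 72 mm diameter, each leg's bounding box inset 36 mm from the nearest pair of top edges, running from z = 0 to the bottom of the top.

B is a four-legged stool. The seat is 312×266 mm, 38 mm thick, top at z = 405 mm. It stands on four round legs, each 30 mm in diameter, from z = 0 to the seat underside, each leg's axis is inset half a diameter from the nearest pair of seat edges (so the leg's bounding box is flush with the corner).

Three stools sit around the table at the −y, +y, +x sides.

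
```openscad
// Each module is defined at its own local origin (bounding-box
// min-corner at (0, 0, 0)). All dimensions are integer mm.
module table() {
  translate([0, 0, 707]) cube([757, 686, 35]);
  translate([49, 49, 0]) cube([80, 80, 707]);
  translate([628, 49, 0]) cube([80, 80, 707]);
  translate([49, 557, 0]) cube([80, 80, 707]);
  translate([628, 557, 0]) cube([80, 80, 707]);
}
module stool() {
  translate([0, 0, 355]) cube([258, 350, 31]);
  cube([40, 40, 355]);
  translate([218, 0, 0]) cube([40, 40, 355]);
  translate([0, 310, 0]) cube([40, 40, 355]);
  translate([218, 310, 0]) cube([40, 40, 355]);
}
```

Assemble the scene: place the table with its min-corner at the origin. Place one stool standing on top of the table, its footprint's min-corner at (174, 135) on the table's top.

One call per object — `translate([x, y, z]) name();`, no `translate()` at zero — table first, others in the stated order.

table();
translate([174, 135, 742]) stool();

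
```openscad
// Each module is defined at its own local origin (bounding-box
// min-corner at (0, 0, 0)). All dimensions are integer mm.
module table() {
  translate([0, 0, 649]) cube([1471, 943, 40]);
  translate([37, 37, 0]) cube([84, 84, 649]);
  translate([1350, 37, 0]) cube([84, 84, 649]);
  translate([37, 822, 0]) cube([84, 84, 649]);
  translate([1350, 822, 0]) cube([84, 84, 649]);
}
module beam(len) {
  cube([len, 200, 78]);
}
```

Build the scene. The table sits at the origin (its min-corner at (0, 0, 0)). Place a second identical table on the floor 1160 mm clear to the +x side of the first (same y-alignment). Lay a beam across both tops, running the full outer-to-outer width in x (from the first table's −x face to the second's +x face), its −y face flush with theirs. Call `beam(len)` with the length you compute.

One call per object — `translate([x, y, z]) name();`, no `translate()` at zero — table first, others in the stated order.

table();
translate([2631, 0, 0]) table();
translate([0, 0, 689]) beam(4102);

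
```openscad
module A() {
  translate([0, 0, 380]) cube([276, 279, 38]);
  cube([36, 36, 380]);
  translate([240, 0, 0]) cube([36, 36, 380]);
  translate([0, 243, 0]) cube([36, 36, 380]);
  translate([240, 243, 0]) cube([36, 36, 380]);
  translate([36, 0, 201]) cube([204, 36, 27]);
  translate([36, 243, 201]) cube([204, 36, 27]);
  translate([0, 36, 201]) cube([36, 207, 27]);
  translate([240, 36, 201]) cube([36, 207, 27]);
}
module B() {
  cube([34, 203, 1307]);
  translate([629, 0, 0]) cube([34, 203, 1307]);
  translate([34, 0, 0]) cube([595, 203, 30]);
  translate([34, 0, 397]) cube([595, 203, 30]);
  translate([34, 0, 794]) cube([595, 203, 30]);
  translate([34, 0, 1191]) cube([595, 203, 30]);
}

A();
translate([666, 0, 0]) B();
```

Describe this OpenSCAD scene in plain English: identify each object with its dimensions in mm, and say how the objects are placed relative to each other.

A is a four-legged stool. The seat is a 276×279×38 mm slab whose top surface is at z = 418 mm; four square legs, each 36×36 mm in cross-section, run from the floor (z = 0) to the underside of the seat, each flush with a corner of the seat. Four stretchers, 36 mm wide and 27 mm tall, connect adjacent legs with their undersides at z = 201 mm, each running between the inner faces of the legs it joins and aligned with the legs' outer faces on the other axis.

B is an open bookshelf. Two side panels, each 34 mm thick, 203 mm deep and 1307 mm tall, stand 663 mm apart (outside-to-outside). Between them sit 4 shelves, each 30 mm thick and 203 mm deep, spanning the full gap between the sides. The bottom shelf rests on the floor (its underside at z = 0) and the clear gap between one shelf's top and the next shelf's underside is 367 mm.

The bookshelf is on the floor beside the stool on its +x side.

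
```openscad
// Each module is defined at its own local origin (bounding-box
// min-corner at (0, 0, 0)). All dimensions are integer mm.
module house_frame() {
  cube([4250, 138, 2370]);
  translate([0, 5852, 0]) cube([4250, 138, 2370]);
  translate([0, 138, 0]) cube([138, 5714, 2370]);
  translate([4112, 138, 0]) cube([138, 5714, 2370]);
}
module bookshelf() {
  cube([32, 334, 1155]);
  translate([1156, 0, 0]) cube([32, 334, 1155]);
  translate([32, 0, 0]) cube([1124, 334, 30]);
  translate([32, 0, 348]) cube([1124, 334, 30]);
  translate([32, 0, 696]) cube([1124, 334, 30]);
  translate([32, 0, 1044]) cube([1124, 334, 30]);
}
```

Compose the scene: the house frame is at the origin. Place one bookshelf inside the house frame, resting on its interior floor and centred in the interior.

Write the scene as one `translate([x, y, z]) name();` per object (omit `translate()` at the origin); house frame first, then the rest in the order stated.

house_frame();
translate([1531, 2828, 0]) bookshelf();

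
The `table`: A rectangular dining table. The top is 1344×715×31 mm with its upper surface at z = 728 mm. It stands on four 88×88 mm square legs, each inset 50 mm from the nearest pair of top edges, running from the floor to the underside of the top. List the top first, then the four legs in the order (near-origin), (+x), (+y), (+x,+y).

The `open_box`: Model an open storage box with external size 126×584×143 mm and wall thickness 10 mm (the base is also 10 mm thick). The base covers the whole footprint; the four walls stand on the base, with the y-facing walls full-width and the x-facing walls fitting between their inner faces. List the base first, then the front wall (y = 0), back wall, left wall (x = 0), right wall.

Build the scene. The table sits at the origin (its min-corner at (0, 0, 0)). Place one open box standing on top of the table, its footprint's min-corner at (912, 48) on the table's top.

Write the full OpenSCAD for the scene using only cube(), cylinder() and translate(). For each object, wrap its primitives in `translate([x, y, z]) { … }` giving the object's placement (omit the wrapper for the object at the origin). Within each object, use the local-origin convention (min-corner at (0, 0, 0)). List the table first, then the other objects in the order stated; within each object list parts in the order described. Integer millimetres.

translate([0, 0, 697]) cube([1344, 715, 31]);
translate([50, 50, 0]) cube([88, 88, 697]);
translate([1206, 50, 0]) cube([88, 88, 697]);
translate([50, 577, 0]) cube([88, 88, 697]);
translate([1206, 577, 0]) cube([88, 88, 697]);
translate([912, 48, 728]) {
  cube([126, 584, 10]);
  translate([0, 0, 10]) cube([126, 10, 133]);
  translate([0, 574, 10]) cube([126, 10, 133]);
  translate([0, 10, 10]) cube([10, 564, 133]);
  translate([116, 10, 10]) cube([10, 564, 133]);
}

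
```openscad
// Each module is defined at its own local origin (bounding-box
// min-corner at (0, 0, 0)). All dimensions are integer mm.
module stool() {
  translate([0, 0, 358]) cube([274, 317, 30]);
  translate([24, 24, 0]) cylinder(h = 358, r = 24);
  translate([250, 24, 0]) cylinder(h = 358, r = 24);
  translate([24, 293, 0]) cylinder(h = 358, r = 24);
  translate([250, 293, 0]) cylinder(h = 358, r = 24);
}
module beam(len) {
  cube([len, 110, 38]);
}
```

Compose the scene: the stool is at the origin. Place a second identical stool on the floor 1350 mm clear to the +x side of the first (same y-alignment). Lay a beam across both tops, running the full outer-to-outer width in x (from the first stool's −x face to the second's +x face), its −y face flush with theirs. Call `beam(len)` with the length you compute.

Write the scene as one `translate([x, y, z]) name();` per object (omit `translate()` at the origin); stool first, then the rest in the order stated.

stool();
translate([1624, 0, 0]) stool();
translate([0, 0, 388]) beam(1898);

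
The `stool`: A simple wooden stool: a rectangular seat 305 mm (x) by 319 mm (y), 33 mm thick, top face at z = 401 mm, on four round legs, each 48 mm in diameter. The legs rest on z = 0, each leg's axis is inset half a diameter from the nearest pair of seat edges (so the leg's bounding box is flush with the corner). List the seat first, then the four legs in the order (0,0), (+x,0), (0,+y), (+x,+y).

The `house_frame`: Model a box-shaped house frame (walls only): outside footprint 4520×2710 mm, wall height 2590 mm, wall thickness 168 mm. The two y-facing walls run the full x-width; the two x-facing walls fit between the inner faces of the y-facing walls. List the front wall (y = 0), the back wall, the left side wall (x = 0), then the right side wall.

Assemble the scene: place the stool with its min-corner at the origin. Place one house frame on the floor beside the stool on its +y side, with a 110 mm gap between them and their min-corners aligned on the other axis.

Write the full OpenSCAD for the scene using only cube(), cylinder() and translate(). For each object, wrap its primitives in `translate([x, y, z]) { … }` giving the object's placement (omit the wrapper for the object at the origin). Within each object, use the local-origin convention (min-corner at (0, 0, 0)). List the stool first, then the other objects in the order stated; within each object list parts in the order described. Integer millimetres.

translate([0, 0, 368]) cube([305, 319, 33]);
translate([24, 24, 0]) cylinder(h = 368, r = 24);
translate([281, 24, 0]) cylinder(h = 368, r = 24);
translate([24, 295, 0]) cylinder(h = 368, r = 24);
translate([281, 295, 0]) cylinder(h = 368, r = 24);
translate([0, 429, 0]) {
  cube([4520, 168, 2590]);
  translate([0, 2542, 0]) cube([4520, 168, 2590]);
  translate([0, 168, 0]) cube([168, 2374, 2590]);
  translate([4352, 168, 0]) cube([168, 2374, 2590]);
}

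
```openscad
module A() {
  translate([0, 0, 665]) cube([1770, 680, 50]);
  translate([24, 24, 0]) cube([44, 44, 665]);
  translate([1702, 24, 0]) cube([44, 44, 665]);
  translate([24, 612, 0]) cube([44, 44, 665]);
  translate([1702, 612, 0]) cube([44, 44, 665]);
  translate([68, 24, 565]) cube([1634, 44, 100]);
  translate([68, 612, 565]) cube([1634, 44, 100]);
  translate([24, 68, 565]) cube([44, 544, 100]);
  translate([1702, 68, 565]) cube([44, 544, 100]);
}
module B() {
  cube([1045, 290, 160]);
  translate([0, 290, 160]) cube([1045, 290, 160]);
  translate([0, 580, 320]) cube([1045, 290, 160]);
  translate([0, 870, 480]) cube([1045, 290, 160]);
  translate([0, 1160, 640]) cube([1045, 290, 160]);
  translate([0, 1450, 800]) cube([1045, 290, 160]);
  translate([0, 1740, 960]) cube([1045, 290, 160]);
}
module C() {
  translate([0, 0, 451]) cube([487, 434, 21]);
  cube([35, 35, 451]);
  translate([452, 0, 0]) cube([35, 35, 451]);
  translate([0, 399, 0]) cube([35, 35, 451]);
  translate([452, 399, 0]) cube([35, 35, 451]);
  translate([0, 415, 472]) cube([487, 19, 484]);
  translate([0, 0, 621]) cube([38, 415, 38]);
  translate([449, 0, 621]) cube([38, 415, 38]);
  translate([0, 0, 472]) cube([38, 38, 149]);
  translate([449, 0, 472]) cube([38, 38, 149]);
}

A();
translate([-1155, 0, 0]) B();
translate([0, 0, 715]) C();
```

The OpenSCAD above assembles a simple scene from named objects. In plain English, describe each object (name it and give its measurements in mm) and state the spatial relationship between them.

A is a table with a 1770×680 mm rectangular top, 50 mm thick, top surface at z = 715 mm, supported by four 44×44 mm square legs, each inset 24 mm from the nearest pair of top edges, running from the floor. Four apron rails, 44 mm thick and 100 mm tall, run between adjacent legs with their top edges flush with the underside of the top and their outer faces flush with the legs' outer faces.

B is a run of 7 identical solid stair steps. Each tread is 1045×290 mm and each step block is 160 mm high. Step 1 rests on the floor; step k is offset from step 1 by (k−1)×290 mm in y and (k−1)×160 mm in z.

C is a chair. The seat is a 487×434×21 mm slab with its top at z = 472 mm, on four 35×35 mm corner legs (flush with the seat edges, standing on z = 0). A flat backrest 19 mm thick, 484 mm tall, spans the full seat width and rises from the seat top along its +y edge, rear face flush with the rear of the seat. Two armrests of 38×38 mm section run along each side from the seat's front edge to the front of the backrest, top faces 187 mm above the seat top and outer faces flush with the seat's x-edges; a 38×38 mm post under the front of each armrest stands on the seat at the front corner.

The staircase is on the floor beside the table on its −x side. The chair is on top of the table.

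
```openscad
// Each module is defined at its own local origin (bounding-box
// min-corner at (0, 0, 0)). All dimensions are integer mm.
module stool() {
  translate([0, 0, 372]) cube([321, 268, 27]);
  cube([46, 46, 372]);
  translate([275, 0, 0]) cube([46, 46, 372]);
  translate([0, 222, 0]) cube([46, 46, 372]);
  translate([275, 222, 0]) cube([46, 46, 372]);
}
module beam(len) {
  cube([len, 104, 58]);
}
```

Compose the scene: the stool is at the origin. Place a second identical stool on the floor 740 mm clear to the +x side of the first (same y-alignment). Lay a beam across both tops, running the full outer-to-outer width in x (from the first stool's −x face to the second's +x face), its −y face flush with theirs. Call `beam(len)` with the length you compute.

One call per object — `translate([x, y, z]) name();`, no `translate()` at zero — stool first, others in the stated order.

stool();
translate([1061, 0, 0]) stool();
translate([0, 0, 399]) beam(1382);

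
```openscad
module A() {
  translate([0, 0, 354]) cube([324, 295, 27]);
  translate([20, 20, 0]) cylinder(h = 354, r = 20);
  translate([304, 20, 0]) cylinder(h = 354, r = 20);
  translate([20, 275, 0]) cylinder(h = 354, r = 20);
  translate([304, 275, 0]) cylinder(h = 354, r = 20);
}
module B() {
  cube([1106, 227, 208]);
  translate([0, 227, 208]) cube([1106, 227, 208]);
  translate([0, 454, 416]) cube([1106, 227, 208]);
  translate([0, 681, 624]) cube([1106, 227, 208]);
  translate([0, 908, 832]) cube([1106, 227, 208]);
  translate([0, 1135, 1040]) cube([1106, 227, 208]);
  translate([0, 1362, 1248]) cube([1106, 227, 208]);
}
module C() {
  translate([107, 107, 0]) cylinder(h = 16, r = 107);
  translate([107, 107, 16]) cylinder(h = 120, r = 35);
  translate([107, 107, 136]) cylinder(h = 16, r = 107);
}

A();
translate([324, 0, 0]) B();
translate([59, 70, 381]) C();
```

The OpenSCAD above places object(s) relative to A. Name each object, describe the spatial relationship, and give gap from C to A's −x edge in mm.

A is a stool. B is a staircase. C is a spool. The staircase is against the stool's +x side, with their −y faces flush. The spool is on top of the stool. The gap from the spool to the stool's −x edge is 59 mm.

The spool's min-x is at 59; the stool's min-x is 0; gap = 59 mm.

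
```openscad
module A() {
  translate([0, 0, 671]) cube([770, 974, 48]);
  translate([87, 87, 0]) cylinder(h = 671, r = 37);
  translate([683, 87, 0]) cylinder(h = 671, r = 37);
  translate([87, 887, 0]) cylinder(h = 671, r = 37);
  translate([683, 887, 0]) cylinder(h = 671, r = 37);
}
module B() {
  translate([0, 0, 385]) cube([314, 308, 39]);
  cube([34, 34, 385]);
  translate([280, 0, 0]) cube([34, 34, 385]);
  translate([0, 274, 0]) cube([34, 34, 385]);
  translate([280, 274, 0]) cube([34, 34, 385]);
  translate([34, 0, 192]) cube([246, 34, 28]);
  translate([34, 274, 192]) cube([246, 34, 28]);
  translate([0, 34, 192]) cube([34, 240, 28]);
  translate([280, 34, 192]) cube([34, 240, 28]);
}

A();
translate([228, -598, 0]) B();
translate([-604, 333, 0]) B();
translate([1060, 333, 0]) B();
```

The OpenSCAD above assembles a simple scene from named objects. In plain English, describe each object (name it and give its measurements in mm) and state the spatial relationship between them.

A is a table: top 770 mm (x) × 974 mm (y), 48 mm thick, upper face at z = 719 mm, on four round legs of 74 mm diameter, each leg's bounding box inset 50 mm from the nearest pair of top edges, running from z = 0 to the bottom of the top.

B is a four-legged stool. The seat is 314×308 mm, 39 mm thick, top at z = 424 mm. It stands on four square legs, each 34×34 mm in cross-section, from z = 0 to the seat underside, each flush with a corner of the seat. Four stretchers, 34 mm wide and 28 mm tall, connect adjacent legs with their undersides at z = 192 mm, each running between the inner faces of the legs it joins and aligned with the legs' outer faces on the other axis.

Three stools sit around the table at the −y, −x, +x sides.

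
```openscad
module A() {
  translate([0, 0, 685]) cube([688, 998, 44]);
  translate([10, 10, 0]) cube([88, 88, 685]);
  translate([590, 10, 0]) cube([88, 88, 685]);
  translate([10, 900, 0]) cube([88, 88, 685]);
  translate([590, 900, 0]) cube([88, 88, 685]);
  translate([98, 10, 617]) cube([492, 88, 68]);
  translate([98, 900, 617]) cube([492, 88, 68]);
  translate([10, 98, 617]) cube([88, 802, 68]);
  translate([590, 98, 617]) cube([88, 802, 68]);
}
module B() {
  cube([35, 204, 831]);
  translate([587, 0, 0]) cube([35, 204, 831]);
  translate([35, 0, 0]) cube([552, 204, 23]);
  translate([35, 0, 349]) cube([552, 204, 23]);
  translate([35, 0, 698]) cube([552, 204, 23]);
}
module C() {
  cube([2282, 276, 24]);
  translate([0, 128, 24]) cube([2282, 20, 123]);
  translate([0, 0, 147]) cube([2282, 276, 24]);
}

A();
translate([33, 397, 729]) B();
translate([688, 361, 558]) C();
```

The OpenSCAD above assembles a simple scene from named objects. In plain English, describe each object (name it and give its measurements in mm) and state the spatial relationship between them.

A is a table: top 688 mm (x) × 998 mm (y), 44 mm thick, upper face at z = 729 mm, on four 88×88 mm square legs, each inset 10 mm from the nearest pair of top edges, running from z = 0 to the bottom of the top. Four apron rails, 88 mm thick and 68 mm tall, run between adjacent legs with their top edges flush with the underside of the top and their outer faces flush with the legs' outer faces.

B is a bookshelf 622 mm wide overall, 204 mm deep and 831 mm tall. The two sides are 35 mm thick vertical panels. 3 horizontal shelves of 23 mm thickness span between the inner faces of the sides; the lowest shelf sits on the floor and shelves are stacked with a clear vertical gap of 326 mm between each pair.

C is an I-beam lying along x, 2282 mm long. Overall section height 171 mm. Two flanges 276 mm wide (y) and 24 mm thick, one on the floor and one at the top; a web 20 mm thick runs between them, centred on the flange width.

The bookshelf is on top of the table, centred. The I-beam is beside the table with their tops flush at z = 729.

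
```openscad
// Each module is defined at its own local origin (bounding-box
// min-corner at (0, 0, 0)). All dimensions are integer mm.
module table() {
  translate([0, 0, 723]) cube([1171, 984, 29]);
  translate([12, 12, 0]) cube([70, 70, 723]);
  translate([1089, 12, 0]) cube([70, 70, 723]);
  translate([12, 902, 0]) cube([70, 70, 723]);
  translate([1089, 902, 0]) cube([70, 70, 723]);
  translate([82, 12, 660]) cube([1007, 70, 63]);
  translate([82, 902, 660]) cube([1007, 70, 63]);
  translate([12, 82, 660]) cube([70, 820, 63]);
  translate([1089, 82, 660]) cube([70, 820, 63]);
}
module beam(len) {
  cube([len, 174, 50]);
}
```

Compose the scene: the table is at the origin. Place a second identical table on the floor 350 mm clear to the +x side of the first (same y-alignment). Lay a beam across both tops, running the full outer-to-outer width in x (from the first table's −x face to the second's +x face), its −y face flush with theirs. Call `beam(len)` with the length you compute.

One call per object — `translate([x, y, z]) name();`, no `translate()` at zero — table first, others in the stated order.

table();
translate([1521, 0, 0]) table();
translate([0, 0, 752]) beam(2692);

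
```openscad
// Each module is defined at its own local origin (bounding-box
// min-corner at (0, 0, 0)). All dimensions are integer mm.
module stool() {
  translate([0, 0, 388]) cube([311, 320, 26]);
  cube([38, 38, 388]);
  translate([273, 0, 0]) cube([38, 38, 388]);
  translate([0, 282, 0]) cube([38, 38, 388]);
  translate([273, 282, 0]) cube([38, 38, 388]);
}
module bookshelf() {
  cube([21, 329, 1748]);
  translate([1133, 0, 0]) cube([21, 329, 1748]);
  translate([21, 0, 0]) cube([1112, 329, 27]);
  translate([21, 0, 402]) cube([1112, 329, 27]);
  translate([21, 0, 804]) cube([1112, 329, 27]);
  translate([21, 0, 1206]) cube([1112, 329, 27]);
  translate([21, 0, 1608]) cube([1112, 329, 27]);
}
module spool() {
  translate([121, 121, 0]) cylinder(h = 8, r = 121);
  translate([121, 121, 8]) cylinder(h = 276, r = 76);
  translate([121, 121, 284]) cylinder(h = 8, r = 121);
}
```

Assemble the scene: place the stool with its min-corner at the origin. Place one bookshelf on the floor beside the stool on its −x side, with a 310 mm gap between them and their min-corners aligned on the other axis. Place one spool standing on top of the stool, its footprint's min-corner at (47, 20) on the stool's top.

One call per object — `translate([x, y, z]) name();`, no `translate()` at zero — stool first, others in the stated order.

stool();
translate([-1464, 0, 0]) bookshelf();
translate([47, 20, 414]) spool();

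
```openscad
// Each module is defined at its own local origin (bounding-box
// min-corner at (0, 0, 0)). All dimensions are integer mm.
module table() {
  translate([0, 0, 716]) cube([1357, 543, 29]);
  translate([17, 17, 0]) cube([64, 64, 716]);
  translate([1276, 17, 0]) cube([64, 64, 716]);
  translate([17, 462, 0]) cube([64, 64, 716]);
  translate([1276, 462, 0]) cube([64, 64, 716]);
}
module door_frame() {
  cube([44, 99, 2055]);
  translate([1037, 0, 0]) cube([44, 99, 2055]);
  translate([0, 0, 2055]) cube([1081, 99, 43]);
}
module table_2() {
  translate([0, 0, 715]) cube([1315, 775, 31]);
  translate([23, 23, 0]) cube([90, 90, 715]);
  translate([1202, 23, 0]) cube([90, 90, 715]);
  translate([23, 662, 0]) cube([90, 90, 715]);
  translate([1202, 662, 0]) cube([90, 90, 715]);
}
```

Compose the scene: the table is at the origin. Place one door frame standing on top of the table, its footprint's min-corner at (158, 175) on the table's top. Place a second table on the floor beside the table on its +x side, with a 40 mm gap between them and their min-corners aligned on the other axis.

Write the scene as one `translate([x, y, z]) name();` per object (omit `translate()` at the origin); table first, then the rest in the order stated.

table();
translate([158, 175, 745]) door_frame();
translate([1397, 0, 0]) table_2();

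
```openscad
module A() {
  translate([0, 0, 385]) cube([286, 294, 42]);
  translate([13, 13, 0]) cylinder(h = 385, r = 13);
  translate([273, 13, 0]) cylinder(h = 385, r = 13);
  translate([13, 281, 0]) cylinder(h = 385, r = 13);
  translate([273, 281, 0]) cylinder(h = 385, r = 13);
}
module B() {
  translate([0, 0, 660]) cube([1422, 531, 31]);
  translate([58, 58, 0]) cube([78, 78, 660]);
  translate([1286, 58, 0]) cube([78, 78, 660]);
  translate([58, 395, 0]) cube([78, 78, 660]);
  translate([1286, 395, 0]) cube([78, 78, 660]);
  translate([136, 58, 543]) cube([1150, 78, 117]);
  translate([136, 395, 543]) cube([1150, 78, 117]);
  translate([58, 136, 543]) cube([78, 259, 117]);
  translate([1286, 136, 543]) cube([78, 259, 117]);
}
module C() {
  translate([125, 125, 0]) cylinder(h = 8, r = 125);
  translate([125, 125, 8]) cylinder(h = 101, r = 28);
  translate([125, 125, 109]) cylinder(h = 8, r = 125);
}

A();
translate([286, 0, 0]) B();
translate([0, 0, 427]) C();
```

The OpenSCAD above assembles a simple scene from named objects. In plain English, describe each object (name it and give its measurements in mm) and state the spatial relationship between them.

A is a simple wooden stool: a rectangular seat 286 mm (x) by 294 mm (y), 42 mm thick, top face at z = 427 mm, on four round legs, each 26 mm in diameter. The legs rest on z = 0, each leg's axis is inset half a diameter from the nearest pair of seat edges (so the leg's bounding box is flush with the corner).

B is a table with a 1422×531 mm rectangular top, 31 mm thick, top surface at z = 691 mm, supported by four 78×78 mm square legs, each inset 58 mm from the nearest pair of top edges, running from the floor. Four apron rails, 78 mm thick and 117 mm tall, run between adjacent legs with their top edges flush with the underside of the top and their outer faces flush with the legs' outer faces.

C is a spool: two coaxial disc flanges of radius 125 mm and thickness 8 mm, joined by a core cylinder of radius 28 mm and height 101 mm. The lower flange rests on z = 0 and the three cylinders share a vertical axis.

The table is against the stool's +x side, with their −y faces flush. The spool is on top of the stool.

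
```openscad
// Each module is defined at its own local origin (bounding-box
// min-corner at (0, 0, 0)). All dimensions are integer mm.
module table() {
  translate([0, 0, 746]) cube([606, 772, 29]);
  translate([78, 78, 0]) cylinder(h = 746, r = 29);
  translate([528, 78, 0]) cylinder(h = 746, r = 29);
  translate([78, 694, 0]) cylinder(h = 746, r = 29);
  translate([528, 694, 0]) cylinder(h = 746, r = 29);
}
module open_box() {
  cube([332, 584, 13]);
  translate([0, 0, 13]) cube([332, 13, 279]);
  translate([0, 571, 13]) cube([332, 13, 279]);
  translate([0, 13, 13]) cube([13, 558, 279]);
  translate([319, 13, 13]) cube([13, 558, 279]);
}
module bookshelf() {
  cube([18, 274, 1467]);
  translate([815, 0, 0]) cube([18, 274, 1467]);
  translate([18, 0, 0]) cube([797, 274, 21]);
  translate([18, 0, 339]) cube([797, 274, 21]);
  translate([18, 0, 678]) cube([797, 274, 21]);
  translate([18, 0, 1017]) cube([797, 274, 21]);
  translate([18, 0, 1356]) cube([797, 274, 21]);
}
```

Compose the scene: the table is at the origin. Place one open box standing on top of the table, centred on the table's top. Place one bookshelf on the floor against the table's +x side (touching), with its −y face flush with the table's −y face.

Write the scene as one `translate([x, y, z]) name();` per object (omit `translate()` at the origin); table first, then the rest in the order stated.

table();
translate([137, 94, 775]) open_box();
translate([606, 0, 0]) bookshelf();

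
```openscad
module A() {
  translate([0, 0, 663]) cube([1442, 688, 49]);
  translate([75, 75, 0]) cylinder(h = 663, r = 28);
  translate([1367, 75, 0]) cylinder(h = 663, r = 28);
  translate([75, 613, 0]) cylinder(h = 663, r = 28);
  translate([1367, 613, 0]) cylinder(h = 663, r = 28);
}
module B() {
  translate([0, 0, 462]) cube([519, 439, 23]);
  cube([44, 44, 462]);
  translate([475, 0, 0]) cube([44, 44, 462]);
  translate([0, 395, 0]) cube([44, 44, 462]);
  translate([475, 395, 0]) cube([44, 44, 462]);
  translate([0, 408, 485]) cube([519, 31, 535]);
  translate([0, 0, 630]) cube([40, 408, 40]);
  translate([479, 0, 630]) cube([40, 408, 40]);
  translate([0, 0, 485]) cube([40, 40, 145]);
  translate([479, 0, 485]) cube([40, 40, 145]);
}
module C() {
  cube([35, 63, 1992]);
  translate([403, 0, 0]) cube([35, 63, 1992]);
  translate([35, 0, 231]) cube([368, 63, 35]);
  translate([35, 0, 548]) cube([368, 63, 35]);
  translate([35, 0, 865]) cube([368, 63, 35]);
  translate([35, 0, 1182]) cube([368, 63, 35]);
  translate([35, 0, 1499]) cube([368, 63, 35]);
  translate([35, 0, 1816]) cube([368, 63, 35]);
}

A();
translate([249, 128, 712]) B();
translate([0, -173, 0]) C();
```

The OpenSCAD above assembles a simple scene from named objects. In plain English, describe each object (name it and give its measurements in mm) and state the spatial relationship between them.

A is a table with a 1442×688 mm rectangular top, 49 mm thick, top surface at z = 712 mm, supported by four round legs of 56 mm diameter, each leg's bounding box inset 47 mm from the nearest pair of top edges, running from the floor.

B is a chair: 519×439 mm seat, 23 mm thick, top at z = 485 mm, on four 44 mm square corner legs flush with the seat edges. A 31 mm thick backrest slab spans the full seat width, extending 535 mm above the seat top, its back face flush with the seat's +y edge. Two armrests of 40×40 mm section run along each side from the seat's front edge to the front of the backrest, top faces 185 mm above the seat top and outer faces flush with the seat's x-edges; a 40×40 mm post under the front of each armrest stands on the seat at the front corner.

C is a straight ladder. Two 35×63 mm vertical rails, 1992 mm tall, stand 438 mm apart (outside-to-outside) with their front faces coplanar on the −y side. 6 rungs, each 63 mm deep and 35 mm tall, span between the inner faces of the rails, front faces flush with the rails. The lowest rung's underside is at z = 231 mm and rungs are spaced 317 mm apart (underside to underside).

The chair is on top of the table. The ladder is on the floor beside the table on its −y side.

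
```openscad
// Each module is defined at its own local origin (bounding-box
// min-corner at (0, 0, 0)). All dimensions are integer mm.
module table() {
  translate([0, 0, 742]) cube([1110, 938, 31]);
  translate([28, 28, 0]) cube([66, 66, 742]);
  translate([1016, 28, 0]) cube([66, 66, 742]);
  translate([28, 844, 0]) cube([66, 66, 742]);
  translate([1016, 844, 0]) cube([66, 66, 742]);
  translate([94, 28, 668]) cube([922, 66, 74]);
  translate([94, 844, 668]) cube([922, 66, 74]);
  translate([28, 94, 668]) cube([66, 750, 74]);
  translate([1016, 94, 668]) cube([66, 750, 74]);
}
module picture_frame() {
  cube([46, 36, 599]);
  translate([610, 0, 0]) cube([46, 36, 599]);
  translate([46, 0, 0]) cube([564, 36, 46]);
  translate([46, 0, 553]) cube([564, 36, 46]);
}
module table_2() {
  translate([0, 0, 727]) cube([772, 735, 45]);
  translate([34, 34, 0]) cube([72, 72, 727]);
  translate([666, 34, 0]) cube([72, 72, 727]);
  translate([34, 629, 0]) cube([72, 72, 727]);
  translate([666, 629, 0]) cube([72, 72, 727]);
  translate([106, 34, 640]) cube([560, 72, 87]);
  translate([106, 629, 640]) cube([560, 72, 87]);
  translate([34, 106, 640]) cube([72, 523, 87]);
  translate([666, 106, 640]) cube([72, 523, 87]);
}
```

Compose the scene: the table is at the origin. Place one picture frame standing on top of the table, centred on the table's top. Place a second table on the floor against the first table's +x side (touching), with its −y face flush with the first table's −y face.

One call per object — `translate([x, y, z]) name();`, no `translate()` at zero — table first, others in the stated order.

table();
translate([227, 451, 773]) picture_frame();
translate([1110, 0, 0]) table_2();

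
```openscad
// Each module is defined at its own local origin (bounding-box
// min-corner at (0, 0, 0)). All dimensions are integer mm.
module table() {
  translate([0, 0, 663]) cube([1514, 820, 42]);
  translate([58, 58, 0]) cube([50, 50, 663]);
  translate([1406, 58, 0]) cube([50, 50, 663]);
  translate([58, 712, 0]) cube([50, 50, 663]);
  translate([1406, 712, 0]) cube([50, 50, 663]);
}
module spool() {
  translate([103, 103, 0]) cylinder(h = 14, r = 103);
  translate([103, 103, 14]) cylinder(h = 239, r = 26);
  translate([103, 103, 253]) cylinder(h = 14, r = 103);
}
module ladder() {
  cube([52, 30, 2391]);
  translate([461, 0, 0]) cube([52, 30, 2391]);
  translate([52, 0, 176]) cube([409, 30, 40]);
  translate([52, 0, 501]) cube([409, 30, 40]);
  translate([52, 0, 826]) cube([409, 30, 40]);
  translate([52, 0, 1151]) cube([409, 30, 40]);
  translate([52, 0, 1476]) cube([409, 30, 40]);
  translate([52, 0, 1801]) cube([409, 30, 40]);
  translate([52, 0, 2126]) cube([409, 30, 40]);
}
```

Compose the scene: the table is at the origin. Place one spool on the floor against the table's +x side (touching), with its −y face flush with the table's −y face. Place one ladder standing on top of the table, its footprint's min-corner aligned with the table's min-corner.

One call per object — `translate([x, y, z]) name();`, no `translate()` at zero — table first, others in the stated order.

table();
translate([1514, 0, 0]) spool();
translate([0, 0, 705]) ladder();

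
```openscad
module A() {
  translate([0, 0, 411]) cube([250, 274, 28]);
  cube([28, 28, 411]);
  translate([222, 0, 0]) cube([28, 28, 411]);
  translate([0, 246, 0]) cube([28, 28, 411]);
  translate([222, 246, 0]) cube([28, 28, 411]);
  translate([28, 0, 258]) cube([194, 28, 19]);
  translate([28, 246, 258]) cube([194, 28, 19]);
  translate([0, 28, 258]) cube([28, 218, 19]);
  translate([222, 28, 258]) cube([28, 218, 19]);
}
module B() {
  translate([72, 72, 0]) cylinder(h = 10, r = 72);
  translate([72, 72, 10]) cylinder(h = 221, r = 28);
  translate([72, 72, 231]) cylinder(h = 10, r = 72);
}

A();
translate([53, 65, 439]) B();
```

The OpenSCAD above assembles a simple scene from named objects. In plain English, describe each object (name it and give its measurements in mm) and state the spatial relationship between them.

A is a four-legged stool. The seat is a 250×274×28 mm slab whose top surface is at z = 439 mm; four square legs, each 28×28 mm in cross-section, run from the floor (z = 0) to the underside of the seat, each flush with a corner of the seat. Four stretchers, 28 mm wide and 19 mm tall, connect adjacent legs with their undersides at z = 258 mm, each running between the inner faces of the legs it joins and aligned with the legs' outer faces on the other axis.

B is a spool: two coaxial disc flanges of radius 72 mm and thickness 10 mm, joined by a core cylinder of radius 28 mm and height 221 mm. The lower flange rests on z = 0 and the three cylinders share a vertical axis.

The spool is on top of the stool, centred.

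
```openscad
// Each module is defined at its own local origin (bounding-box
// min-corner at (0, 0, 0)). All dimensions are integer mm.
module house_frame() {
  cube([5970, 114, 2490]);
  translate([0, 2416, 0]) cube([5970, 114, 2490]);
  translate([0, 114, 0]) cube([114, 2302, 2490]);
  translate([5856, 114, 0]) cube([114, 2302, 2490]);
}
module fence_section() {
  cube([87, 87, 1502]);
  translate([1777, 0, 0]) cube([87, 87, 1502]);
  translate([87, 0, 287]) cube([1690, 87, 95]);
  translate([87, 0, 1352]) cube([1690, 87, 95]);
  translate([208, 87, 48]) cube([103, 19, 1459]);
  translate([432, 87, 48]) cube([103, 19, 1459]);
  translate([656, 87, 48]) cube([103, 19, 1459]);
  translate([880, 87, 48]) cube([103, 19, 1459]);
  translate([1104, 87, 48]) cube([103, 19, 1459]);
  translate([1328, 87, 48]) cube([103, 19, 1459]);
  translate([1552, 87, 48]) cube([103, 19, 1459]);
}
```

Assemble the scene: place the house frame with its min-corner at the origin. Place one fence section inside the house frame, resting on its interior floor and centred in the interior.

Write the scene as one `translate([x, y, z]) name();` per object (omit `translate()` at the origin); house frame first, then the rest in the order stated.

house_frame();
translate([2053, 1212, 0]) fence_section();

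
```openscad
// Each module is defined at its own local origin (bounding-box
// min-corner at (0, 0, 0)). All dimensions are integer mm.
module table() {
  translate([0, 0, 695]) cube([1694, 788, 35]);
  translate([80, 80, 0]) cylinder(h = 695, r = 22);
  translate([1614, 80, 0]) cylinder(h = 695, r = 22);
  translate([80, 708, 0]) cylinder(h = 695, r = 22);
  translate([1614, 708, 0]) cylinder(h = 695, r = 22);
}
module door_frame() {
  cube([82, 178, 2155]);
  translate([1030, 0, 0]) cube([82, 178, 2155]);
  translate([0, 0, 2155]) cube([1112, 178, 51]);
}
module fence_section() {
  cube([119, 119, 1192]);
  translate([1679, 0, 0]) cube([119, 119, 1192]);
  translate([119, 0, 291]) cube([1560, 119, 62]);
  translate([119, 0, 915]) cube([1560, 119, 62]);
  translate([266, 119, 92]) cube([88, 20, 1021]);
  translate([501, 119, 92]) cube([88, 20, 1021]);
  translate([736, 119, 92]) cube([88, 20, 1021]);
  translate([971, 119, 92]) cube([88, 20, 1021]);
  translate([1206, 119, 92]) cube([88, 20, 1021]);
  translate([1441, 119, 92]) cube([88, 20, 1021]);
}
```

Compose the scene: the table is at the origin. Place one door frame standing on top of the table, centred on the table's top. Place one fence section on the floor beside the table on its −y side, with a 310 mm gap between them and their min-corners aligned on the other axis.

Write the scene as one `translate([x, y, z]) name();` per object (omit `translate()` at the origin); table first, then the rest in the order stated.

table();
translate([291, 305, 730]) door_frame();
translate([0, -449, 0]) fence_section();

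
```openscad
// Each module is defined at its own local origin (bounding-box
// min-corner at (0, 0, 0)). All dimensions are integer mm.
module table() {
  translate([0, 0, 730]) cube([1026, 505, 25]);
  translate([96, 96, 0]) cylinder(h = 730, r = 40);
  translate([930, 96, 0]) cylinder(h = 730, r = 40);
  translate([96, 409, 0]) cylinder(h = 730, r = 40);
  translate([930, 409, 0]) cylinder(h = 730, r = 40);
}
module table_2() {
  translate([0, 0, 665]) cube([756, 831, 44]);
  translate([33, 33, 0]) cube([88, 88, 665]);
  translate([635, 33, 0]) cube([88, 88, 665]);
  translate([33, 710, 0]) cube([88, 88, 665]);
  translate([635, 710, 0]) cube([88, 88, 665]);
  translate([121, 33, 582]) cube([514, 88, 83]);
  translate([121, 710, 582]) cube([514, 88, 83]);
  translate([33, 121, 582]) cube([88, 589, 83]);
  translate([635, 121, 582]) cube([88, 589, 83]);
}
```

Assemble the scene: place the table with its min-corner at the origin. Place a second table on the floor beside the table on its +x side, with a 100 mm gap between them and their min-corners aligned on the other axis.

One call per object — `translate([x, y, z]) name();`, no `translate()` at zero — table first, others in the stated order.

table();
translate([1126, 0, 0]) table_2();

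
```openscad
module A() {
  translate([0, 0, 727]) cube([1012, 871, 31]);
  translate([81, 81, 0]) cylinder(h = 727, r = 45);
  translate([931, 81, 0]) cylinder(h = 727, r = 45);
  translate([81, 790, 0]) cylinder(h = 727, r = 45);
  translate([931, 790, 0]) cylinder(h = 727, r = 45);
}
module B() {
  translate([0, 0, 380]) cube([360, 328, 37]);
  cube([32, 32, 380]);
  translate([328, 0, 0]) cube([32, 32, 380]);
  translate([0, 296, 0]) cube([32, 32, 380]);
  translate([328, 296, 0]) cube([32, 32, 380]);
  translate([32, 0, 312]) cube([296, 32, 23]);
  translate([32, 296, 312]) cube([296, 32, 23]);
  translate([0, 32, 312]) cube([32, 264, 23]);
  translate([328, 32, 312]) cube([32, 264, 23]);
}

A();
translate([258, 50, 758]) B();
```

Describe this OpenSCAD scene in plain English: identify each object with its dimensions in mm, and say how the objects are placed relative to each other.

A is a table: top 1012 mm (x) × 871 mm (y), 31 mm thick, upper face at z = 758 mm, on four round legs of 90 mm diameter, each leg's bounding box inset 36 mm from the nearest pair of top edges, running from z = 0 to the bottom of the top.

B is a simple wooden stool: a rectangular seat 360 mm (x) by 328 mm (y), 37 mm thick, top face at z = 417 mm, on four square legs, each 32×32 mm in cross-section. The legs rest on z = 0, each flush with a corner of the seat. Four stretchers, 32 mm wide and 23 mm tall, connect adjacent legs with their undersides at z = 312 mm, each running between the inner faces of the legs it joins and aligned with the legs' outer faces on the other axis.

The stool is on top of the table.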